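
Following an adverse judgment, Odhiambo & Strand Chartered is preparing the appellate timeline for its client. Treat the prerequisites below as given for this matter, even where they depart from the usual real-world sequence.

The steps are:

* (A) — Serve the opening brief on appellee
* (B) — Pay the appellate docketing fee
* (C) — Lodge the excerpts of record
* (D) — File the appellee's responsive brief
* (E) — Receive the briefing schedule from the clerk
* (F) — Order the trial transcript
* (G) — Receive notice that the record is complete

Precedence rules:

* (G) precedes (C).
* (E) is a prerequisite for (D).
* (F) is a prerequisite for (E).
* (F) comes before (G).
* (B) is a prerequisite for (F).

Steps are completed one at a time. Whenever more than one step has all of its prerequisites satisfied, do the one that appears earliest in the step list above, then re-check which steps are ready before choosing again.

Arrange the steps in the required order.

(A), (B), (F), (E), (D), (G), (C)

Nothing is required for (A) and (B). (A) is listed earlier → (A) first.
(B) is the only step now ready → (B).
(F) needed (B), now all done → (F).
Ready: (E) and (G). (E) is listed earlier → (E).
Ready: (D) and (G). (D) is listed earlier → (D).
(G) is the only step now ready → (G).
(C) needed (G), now all done → (C).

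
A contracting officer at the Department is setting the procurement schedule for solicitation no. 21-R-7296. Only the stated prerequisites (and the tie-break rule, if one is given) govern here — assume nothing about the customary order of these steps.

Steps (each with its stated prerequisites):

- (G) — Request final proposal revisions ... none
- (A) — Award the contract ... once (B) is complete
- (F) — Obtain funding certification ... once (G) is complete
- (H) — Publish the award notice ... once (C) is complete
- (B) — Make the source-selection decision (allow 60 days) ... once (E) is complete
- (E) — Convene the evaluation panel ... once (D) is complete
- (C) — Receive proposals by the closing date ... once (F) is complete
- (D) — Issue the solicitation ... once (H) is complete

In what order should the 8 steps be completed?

(G), (F), (C), (H), (D), (E), (B), (A)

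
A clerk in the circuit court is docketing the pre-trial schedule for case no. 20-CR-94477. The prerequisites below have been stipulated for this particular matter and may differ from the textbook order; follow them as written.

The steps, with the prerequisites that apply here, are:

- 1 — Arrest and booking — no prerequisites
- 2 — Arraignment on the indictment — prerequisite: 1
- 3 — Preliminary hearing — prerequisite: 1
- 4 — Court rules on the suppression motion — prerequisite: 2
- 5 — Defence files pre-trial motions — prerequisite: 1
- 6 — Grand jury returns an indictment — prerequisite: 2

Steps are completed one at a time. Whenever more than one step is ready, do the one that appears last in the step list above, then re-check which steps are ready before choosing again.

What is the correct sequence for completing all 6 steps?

1 has no prerequisites → 1 first.
5, 3 and 2 are all available; 5 is listed later → 5.
Now 3 and 2 have their prerequisites met. 3 is listed later, so 3 next.
2 needed 1, now all done → 2.
Now 6 and 4 have their prerequisites met. 6 is listed later, so 6 next.
Next only 4 has its prerequisites met → 4.

1, 5, 3, 2, 6, 4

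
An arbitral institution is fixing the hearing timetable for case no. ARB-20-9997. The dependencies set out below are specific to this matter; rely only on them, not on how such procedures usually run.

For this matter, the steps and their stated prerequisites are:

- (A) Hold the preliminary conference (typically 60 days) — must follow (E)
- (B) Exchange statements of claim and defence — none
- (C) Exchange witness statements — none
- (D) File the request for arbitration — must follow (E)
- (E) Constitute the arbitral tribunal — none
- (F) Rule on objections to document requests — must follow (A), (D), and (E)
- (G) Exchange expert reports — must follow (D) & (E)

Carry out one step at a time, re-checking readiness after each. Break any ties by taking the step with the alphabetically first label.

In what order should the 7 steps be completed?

(B), (C) and (E) have no prerequisites; (B) has the earlier label, so (B) is first.
Ready: (C) and (E). (C) has the earlier label → (C).
(E) is the only step now ready → (E).
Now (A) and (D) have their prerequisites met. (A) has the earlier label, so (A) next.
Next only (D) has its prerequisites met → (D).
Ready: (F) and (G). (F) has the earlier label → (F).
(G) is the only step now ready → (G).

(B), (C), (E), (A), (D), (F), (G)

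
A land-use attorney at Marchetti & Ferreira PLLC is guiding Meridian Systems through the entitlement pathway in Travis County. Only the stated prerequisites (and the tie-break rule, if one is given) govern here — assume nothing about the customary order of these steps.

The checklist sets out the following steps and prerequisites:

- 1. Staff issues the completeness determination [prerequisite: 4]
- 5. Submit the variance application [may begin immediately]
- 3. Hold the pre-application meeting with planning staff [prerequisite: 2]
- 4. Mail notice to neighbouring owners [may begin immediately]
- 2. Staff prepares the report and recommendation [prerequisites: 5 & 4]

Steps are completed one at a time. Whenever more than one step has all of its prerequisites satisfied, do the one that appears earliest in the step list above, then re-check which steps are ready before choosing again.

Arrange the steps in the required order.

Nothing is required for 5 and 4. 5 is listed earlier → 5 first.
Next only 4 has its prerequisites met → 4.
Ready: 1 and 2. 1 is listed earlier → 1.
That leaves 2 as the only ready step → 2.
That leaves 3 as the only ready step → 3.

5 → 4 → 1 → 2 → 3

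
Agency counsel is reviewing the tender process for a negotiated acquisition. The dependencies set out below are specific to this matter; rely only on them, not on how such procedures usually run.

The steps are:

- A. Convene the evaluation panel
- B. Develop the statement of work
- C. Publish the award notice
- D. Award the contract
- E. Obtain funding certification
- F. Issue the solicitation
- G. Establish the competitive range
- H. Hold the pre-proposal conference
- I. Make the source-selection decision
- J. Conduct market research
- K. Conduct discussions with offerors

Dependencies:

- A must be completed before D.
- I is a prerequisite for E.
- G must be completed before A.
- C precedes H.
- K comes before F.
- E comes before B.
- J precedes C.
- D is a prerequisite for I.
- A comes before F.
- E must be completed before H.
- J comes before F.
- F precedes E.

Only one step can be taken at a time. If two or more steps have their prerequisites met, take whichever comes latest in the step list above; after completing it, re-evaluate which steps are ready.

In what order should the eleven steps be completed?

Nothing is required for K, J and G. K is listed later → K first.
Ready: J and G. J is listed later → J.
G and C are both available; G is listed later → G.
A now also ready, so the ready set is {C, A}; C is listed later → C.
That leaves A as the only ready step → A.
F and D are both available; F is listed later → F.
D needed A, now all done → D.
I needed D, now all done → I.
That leaves E as the only ready step → E.
Now H and B have their prerequisites met. H is listed later, so H next.
That leaves B as the only ready step → B.

K, J, G, C, A, F, D, I, E, H, B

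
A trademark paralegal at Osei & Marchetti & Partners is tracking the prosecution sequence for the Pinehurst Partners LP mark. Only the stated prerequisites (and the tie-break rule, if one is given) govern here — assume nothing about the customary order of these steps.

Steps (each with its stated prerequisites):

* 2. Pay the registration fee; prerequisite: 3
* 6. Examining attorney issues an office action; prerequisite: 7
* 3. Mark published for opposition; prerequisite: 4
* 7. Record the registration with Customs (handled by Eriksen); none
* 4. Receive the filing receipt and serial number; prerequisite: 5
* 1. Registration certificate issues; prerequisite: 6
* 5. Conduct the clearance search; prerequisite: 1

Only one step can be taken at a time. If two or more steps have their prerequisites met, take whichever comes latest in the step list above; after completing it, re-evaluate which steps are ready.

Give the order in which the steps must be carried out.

Only 7 has no prerequisites, so it is first.
6 needed 7, now all done → 6.
1 needed 6, now all done → 1.
5 is the only step now ready → 5.
Next only 4 has its prerequisites met → 4.
Next only 3 has its prerequisites met → 3.
That leaves 2 as the only ready step → 2.

7 6 1 5 4 3 2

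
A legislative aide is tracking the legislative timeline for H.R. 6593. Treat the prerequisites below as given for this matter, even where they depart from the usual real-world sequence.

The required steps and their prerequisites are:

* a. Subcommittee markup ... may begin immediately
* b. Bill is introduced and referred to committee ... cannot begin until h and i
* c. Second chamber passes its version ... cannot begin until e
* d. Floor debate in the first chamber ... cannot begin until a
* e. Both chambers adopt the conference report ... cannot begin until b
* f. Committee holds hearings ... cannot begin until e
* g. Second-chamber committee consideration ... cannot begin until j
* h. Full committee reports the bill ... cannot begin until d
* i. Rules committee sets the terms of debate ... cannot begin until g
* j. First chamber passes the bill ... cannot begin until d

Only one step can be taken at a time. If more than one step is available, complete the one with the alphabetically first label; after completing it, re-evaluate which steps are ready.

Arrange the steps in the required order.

Only a has no prerequisites, so it is first.
d is the only step now ready → d.
h and j are both available; h has the earlier label → h.
That leaves j as the only ready step → j.
g is the only step now ready → g.
i needed g, now all done → i.
b is the only step now ready → b.
e needed b, now all done → e.
Now c and f have their prerequisites met. c has the earlier label, so c next.
f needed e, now all done → f.

a, d, h, j, g, i, b, e, c, f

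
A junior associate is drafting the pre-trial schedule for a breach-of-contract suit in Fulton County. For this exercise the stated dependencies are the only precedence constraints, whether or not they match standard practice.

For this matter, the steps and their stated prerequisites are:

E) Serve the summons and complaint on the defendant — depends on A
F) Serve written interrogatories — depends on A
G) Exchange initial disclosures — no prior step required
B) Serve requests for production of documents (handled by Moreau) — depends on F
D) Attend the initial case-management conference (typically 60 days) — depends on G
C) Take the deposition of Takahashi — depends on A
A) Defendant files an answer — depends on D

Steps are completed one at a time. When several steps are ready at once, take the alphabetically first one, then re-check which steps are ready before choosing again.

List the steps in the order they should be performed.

G, D, A, C, E, F, B

Only G has no prerequisites, so it is first.
Next only D has its prerequisites met → D.
A needed D, now all done → A.
Ready: C, E and F. C has the earlier label → C.
Ready: E and F. E has the earlier label → E.
F is the only step now ready → F.
B needed F, now all done → B.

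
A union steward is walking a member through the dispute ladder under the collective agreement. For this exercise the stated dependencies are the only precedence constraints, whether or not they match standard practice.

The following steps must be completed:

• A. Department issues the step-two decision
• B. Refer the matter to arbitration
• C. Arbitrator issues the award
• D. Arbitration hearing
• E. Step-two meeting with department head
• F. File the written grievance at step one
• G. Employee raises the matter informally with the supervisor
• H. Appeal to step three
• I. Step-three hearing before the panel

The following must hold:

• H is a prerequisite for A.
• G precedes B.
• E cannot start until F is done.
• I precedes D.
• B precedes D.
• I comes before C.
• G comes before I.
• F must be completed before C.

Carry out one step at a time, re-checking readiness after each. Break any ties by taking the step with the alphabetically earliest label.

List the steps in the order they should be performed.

F, E, G, B, H, A, I, C, D

F, G and H have no prerequisites; F has the earlier label, so F is first.
E now also ready, so the ready set is {E, G, H}; E has the earlier label → E.
G and H are both available; G has the earlier label → G.
B and I now also ready, so the ready set is {B, H, I}; B has the earlier label → B.
Now H and I have their prerequisites met. H has the earlier label, so H next.
A now also ready, so the ready set is {A, I}; A has the earlier label → A.
That leaves I as the only ready step → I.
Now C and D have their prerequisites met. C has the earlier label, so C next.
D needed B and I, now all done → D.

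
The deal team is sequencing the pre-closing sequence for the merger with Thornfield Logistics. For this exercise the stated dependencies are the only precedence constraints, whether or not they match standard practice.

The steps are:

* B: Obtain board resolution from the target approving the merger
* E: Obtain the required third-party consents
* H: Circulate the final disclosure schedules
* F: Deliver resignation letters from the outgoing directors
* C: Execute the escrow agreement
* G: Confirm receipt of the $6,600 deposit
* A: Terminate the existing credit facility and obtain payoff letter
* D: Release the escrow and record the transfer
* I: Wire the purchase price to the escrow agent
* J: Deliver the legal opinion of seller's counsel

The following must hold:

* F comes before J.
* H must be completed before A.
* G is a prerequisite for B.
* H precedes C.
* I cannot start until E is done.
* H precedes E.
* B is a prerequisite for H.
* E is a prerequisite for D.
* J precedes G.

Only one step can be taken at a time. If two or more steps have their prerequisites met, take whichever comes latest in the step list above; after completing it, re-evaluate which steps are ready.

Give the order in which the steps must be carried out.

F, J, G, B, H, A, C, E, I, D

F has no prerequisites → F first.
That leaves J as the only ready step → J.
G needed J, now all done → G.
B needed G, now all done → B.
H needed B, now all done → H.
A, C and E are all available; A is listed later → A.
Ready: C and E. C is listed later → C.
That leaves E as the only ready step → E.
Now I and D have their prerequisites met. I is listed later, so I next.
D is the only step now ready → D.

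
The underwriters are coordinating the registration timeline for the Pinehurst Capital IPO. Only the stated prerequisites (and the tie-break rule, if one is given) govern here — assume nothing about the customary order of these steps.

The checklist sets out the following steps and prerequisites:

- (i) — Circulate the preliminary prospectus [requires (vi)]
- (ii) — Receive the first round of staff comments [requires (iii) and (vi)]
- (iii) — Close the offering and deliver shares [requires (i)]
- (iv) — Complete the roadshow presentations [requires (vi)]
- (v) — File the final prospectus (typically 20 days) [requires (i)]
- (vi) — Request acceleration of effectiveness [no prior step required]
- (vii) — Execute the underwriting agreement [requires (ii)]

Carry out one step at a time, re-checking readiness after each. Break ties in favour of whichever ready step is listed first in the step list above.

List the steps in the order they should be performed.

(vi), (i), (iii), (ii), (iv), (v), (vii)

Only (vi) has no prerequisites, so it is first.
Ready: (i) and (iv). (i) is listed earlier → (i).
Ready: (iii), (iv) and (v). (iii) is listed earlier → (iii).
(ii) now also ready, so the ready set is {(ii), (iv), (v)}; (ii) is listed earlier → (ii).
(vii) now also ready, so the ready set is {(iv), (v), (vii)}; (iv) is listed earlier → (iv).
(v) and (vii) are both available; (v) is listed earlier → (v).
That leaves (vii) as the only ready step → (vii).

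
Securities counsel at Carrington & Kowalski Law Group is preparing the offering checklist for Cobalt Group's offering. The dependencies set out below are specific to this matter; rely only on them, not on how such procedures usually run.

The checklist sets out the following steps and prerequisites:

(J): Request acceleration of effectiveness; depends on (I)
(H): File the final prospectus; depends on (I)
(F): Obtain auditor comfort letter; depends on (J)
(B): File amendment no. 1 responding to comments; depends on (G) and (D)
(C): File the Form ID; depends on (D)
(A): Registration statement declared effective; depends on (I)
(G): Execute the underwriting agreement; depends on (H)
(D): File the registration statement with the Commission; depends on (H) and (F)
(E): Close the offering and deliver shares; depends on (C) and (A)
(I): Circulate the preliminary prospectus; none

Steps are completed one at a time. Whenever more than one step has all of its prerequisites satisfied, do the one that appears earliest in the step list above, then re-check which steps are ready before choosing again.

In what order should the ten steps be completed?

(I) is the only step with nothing outstanding, so it goes first.
(J), (H) and (A) are all available; (J) is listed earlier → (J).
(F) now also ready, so the ready set is {(H), (F), (A)}; (H) is listed earlier → (H).
(F), (A) and (G) are all available; (F) is listed earlier → (F).
Ready: (A), (G) and (D). (A) is listed earlier → (A).
(G) and (D) are both available; (G) is listed earlier → (G).
(D) needed (H) and (F), now all done → (D).
Ready: (B) and (C). (B) is listed earlier → (B).
(C) needed (D), now all done → (C).
(E) needed (C) and (A), now all done → (E).

(I), (J), (H), (F), (A), (G), (D), (B), (C), (E)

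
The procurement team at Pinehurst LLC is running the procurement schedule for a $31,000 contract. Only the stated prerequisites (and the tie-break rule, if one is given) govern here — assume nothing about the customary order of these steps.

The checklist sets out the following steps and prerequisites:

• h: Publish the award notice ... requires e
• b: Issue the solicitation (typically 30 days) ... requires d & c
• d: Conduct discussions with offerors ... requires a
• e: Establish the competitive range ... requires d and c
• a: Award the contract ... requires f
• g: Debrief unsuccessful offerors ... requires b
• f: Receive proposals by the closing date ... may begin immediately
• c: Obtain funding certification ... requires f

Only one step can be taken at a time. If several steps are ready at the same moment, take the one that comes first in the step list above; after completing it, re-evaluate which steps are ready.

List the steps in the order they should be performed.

f, a, d, c, b, e, h, g

Only f has no prerequisites, so it is first.
Ready: a and c. a is listed earlier → a.
Now d and c have their prerequisites met. d is listed earlier, so d next.
c needed f, now all done → c.
Ready: b and e. b is listed earlier → b.
Now e and g have their prerequisites met. e is listed earlier, so e next.
Ready: h and g. h is listed earlier → h.
Next only g has its prerequisites met → g.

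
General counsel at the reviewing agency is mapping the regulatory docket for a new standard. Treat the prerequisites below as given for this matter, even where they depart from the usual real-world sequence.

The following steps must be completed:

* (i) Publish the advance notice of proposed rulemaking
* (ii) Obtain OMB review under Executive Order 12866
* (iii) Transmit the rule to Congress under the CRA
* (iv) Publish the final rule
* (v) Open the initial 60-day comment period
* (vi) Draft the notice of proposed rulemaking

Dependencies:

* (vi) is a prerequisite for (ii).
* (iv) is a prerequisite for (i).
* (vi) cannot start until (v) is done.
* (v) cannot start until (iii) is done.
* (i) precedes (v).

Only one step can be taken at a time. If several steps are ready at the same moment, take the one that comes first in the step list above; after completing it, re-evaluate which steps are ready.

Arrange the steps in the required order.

(iii) (iv) (i) (v) (vi) (ii)

Nothing is required for (iii) and (iv). (iii) is listed earlier → (iii) first.
(iv) is the only step now ready → (iv).
That leaves (i) as the only ready step → (i).
Next only (v) has its prerequisites met → (v).
(vi) needed (v), now all done → (vi).
That leaves (ii) as the only ready step → (ii).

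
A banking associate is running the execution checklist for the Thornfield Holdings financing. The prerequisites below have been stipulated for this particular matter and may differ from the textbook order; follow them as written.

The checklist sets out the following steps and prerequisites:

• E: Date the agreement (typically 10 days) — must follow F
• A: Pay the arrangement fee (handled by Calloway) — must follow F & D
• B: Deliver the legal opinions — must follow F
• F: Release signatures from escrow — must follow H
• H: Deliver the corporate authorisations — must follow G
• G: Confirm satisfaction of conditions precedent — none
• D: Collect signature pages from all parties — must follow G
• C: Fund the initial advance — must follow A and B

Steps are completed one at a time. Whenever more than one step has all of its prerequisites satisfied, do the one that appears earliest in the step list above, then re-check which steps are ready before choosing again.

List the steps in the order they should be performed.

G, H, F, E, B, D, A, C

G is the only step with nothing outstanding, so it goes first.
H and D are both available; H is listed earlier → H.
F now also ready, so the ready set is {F, D}; F is listed earlier → F.
E and B now also ready, so the ready set is {E, B, D}; E is listed earlier → E.
B and D are both available; B is listed earlier → B.
D needed G, now all done → D.
Next only A has its prerequisites met → A.
That leaves C as the only ready step → C.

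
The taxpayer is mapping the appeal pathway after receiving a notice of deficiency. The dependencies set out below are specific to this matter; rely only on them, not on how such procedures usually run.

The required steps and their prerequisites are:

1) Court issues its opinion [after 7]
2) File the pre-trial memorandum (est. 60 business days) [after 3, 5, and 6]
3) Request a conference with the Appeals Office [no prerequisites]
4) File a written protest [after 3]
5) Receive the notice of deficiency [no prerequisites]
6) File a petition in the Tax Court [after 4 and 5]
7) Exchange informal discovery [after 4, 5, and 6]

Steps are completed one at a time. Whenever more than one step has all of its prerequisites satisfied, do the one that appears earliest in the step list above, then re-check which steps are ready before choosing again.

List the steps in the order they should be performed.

3 4 5 6 2 7 1

3 and 5 have no prerequisites; 3 is listed earlier, so 3 is first.
4 and 5 are both available; 4 is listed earlier → 4.
5 is the only step now ready → 5.
Next only 6 has its prerequisites met → 6.
2 and 7 are both available; 2 is listed earlier → 2.
That leaves 7 as the only ready step → 7.
1 needed 7, now all done → 1.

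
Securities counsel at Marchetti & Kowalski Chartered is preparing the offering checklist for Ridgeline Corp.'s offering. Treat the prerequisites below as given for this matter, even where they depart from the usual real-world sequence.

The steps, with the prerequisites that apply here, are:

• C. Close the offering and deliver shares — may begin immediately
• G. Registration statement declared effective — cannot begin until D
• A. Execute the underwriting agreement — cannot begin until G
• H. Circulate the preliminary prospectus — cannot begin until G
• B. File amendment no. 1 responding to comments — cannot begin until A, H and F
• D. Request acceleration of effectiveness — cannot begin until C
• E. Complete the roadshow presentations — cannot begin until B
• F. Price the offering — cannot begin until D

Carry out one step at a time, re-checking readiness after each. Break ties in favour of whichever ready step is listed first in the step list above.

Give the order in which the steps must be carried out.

C is the only step with nothing outstanding, so it goes first.
Next only D has its prerequisites met → D.
G and F are both available; G is listed earlier → G.
Now A, H and F have their prerequisites met. A is listed earlier, so A next.
Ready: H and F. H is listed earlier → H.
Next only F has its prerequisites met → F.
That leaves B as the only ready step → B.
E needed B, now all done → E.

C → D → G → A → H → F → B → E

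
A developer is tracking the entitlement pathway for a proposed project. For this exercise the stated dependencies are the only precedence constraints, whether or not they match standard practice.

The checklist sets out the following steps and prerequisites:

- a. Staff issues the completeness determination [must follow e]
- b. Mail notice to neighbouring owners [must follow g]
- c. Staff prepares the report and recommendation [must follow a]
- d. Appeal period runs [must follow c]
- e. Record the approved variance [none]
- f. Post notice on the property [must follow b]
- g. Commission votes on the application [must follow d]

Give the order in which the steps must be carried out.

e → a → c → d → g → b → f

e has no prerequisites → e first.
a needed e, now all done → a.
c is the only step now ready → c.
d is the only step now ready → d.
g is the only step now ready → g.
Next only b has its prerequisites met → b.
f is the only step now ready → f.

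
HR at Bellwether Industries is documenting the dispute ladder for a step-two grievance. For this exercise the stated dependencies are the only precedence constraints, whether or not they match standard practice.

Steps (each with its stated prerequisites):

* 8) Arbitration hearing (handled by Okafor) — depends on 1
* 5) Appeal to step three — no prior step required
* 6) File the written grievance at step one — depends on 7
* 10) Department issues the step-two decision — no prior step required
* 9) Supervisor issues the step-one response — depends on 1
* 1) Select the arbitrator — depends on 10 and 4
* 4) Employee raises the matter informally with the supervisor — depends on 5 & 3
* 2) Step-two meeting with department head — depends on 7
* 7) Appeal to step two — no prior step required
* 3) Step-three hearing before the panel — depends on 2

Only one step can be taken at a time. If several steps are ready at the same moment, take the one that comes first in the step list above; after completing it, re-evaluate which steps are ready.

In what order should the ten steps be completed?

Nothing is required for 5, 10 and 7. 5 is listed earlier → 5 first.
10 and 7 are both available; 10 is listed earlier → 10.
Next only 7 has its prerequisites met → 7.
Now 6 and 2 have their prerequisites met. 6 is listed earlier, so 6 next.
2 needed 7, now all done → 2.
Next only 3 has its prerequisites met → 3.
That leaves 4 as the only ready step → 4.
1 needed 10 and 4, now all done → 1.
Now 8 and 9 have their prerequisites met. 8 is listed earlier, so 8 next.
9 needed 1, now all done → 9.

5, 10, 7, 6, 2, 3, 4, 1, 8, 9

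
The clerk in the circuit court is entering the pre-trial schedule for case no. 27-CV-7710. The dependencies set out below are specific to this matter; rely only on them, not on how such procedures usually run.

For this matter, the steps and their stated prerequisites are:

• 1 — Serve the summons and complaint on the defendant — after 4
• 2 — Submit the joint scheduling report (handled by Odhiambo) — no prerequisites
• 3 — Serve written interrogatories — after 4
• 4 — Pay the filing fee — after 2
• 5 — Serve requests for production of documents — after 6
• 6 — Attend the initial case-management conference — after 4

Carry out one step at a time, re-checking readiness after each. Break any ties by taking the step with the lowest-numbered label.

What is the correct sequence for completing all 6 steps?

2 → 4 → 1 → 3 → 6 → 5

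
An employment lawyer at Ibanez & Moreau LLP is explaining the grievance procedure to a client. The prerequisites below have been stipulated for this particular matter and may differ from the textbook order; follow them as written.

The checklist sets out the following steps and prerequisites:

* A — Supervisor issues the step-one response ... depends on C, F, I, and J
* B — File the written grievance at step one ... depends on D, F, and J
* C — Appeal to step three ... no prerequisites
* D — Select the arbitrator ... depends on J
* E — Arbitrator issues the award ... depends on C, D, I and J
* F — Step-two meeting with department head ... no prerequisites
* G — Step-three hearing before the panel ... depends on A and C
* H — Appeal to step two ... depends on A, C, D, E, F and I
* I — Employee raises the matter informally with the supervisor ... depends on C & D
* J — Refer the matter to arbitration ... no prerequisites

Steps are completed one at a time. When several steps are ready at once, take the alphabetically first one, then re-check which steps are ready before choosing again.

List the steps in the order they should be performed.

C, F, J, D, B, I, A, E, G, H

C, F and J have no prerequisites; C has the earlier label, so C is first.
Now F and J have their prerequisites met. F has the earlier label, so F next.
That leaves J as the only ready step → J.
D needed J, now all done → D.
Ready: B and I. B has the earlier label → B.
Next only I has its prerequisites met → I.
Now A and E have their prerequisites met. A has the earlier label, so A next.
Now E and G have their prerequisites met. E has the earlier label, so E next.
Ready: G and H. G has the earlier label → G.
That leaves H as the only ready step → H.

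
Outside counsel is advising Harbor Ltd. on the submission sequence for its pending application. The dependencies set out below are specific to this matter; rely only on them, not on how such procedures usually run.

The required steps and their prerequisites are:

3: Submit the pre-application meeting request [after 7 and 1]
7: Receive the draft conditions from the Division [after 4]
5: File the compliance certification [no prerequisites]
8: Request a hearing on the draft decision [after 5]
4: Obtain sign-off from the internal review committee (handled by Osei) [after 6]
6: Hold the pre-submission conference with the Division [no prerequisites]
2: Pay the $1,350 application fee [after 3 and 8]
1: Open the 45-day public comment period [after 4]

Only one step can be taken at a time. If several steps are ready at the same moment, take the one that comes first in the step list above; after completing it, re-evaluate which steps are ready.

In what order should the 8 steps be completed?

5, 8, 6, 4, 7, 1, 3, 2

5 and 6 have no prerequisites; 5 is listed earlier, so 5 is first.
Now 8 and 6 have their prerequisites met. 8 is listed earlier, so 8 next.
That leaves 6 as the only ready step → 6.
4 needed 6, now all done → 4.
7 and 1 are both available; 7 is listed earlier → 7.
1 needed 4, now all done → 1.
3 needed 7 and 1, now all done → 3.
2 is the only step now ready → 2.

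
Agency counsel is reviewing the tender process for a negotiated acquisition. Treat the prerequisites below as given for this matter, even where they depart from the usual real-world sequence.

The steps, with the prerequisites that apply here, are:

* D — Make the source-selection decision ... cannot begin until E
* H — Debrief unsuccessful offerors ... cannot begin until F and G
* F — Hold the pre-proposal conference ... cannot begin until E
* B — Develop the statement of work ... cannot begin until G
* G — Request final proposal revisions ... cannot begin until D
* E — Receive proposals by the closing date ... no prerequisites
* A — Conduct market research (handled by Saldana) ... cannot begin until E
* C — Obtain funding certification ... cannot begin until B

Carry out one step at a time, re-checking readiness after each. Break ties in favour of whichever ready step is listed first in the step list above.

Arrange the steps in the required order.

E, D, F, G, H, B, A, C

E is the only step with nothing outstanding, so it goes first.
Ready: D, F and A. D is listed earlier → D.
G now also ready, so the ready set is {F, G, A}; F is listed earlier → F.
Now G and A have their prerequisites met. G is listed earlier, so G next.
H and B now also ready, so the ready set is {H, B, A}; H is listed earlier → H.
Now B and A have their prerequisites met. B is listed earlier, so B next.
C now also ready, so the ready set is {A, C}; A is listed earlier → A.
That leaves C as the only ready step → C.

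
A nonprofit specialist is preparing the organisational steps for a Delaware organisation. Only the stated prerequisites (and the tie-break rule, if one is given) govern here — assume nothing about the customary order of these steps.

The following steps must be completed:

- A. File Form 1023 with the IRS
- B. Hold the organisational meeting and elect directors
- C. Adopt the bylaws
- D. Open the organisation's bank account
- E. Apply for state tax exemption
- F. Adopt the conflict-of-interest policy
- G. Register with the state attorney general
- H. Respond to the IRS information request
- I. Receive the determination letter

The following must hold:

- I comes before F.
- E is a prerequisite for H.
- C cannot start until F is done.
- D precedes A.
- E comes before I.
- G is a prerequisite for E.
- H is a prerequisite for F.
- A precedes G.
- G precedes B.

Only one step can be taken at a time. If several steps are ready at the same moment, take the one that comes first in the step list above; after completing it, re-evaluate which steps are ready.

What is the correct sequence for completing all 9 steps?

D, A, G, B, E, H, I, F, C

Only D has no prerequisites, so it is first.
That leaves A as the only ready step → A.
That leaves G as the only ready step → G.
Now B and E have their prerequisites met. B is listed earlier, so B next.
That leaves E as the only ready step → E.
Now H and I have their prerequisites met. H is listed earlier, so H next.
I needed E, now all done → I.
F needed H and I, now all done → F.
Next only C has its prerequisites met → C.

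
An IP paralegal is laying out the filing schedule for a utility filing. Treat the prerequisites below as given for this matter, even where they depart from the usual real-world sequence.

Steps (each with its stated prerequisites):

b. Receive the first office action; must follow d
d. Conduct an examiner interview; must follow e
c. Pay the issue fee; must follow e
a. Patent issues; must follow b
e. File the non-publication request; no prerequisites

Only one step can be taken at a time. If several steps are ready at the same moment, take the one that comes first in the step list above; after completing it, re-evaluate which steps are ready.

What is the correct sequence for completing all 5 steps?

Only e has no prerequisites, so it is first.
Ready: d and c. d is listed earlier → d.
b now also ready, so the ready set is {b, c}; b is listed earlier → b.
Now c and a have their prerequisites met. c is listed earlier, so c next.
a is the only step now ready → a.

e, d, b, c, a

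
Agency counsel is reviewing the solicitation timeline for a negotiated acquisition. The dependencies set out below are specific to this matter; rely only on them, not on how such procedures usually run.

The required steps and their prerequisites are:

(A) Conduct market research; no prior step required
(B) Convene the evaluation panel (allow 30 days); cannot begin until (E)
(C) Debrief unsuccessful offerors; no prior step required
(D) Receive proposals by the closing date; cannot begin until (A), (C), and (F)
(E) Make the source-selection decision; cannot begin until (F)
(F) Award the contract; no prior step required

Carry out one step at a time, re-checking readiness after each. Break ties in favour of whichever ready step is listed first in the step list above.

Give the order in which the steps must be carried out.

(A), (C) and (F) have no prerequisites; (A) is listed earlier, so (A) is first.
(C) and (F) are both available; (C) is listed earlier → (C).
That leaves (F) as the only ready step → (F).
(D) and (E) are both available; (D) is listed earlier → (D).
That leaves (E) as the only ready step → (E).
That leaves (B) as the only ready step → (B).

(A) → (C) → (F) → (D) → (E) → (B)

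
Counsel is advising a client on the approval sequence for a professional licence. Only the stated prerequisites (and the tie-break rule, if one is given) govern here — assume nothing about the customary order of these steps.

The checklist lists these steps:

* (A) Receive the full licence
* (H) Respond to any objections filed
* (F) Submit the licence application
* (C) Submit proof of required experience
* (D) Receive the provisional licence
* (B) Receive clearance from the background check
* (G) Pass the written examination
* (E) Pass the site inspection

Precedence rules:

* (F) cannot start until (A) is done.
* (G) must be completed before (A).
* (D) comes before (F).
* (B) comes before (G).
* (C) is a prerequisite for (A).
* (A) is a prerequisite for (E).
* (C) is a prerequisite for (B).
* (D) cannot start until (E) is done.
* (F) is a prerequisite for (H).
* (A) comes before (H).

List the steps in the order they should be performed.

(C) → (B) → (G) → (A) → (E) → (D) → (F) → (H)

(C) has no prerequisites → (C) first.
(B) needed (C), now all done → (B).
That leaves (G) as the only ready step → (G).
That leaves (A) as the only ready step → (A).
(E) needed (A), now all done → (E).
That leaves (D) as the only ready step → (D).
That leaves (F) as the only ready step → (F).
(H) needed (A) and (F), now all done → (H).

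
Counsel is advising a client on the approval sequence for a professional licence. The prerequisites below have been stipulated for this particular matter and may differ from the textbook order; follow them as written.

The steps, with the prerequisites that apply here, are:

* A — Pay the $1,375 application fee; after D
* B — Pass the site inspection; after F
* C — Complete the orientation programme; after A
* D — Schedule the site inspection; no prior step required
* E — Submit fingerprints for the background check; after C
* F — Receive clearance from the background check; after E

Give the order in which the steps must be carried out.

D → A → C → E → F → B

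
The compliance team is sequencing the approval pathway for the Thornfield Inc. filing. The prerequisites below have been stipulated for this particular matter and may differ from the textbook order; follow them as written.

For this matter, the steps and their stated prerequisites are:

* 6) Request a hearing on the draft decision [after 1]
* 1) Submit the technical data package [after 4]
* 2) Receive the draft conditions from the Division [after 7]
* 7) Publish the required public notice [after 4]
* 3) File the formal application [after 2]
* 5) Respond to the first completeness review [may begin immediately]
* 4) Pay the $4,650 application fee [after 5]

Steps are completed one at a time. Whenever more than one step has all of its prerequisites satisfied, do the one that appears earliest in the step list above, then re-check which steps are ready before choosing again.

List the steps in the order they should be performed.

5 4 1 6 7 2 3

5 has no prerequisites → 5 first.
4 needed 5, now all done → 4.
Ready: 1 and 7. 1 is listed earlier → 1.
6 now also ready, so the ready set is {6, 7}; 6 is listed earlier → 6.
Next only 7 has its prerequisites met → 7.
Next only 2 has its prerequisites met → 2.
That leaves 3 as the only ready step → 3.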